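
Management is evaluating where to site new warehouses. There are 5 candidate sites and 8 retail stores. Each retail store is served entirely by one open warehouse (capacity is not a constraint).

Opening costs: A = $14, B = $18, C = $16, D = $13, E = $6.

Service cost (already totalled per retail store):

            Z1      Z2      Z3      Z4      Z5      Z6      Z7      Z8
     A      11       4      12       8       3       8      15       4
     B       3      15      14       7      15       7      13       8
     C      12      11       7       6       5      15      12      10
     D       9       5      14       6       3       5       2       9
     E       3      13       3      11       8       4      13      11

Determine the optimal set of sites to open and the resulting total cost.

Open D and E; minimum total cost 54.

For any fixed open set, each retail store goes to its cheapest open site; total = fixed + service.
{D, E}: Z1→E 3, Z2→D 5, Z3→E 3, Z4→D 6, Z5→D 3, Z6→E 4, Z7→D 2, Z8→D 9. Service 35; fixed 19; total 54.
{A, D, E}: Z1→E 3, Z2→A 4, Z3→E 3, Z4→D 6, Z5→A 3, Z6→E 4, Z7→D 2, Z8→A 4. Service 29; fixed 33; total 62.
{A, E}: service 42 + fixed 20 = 62
{A, B, C, D, E}: Z1→B 3, Z2→A 4, Z3→E 3, Z4→C 6, Z5→A 3, Z6→E 4, Z7→D 2, Z8→A 4. Service 29; fixed 67; total 96.
No other subset beats 54.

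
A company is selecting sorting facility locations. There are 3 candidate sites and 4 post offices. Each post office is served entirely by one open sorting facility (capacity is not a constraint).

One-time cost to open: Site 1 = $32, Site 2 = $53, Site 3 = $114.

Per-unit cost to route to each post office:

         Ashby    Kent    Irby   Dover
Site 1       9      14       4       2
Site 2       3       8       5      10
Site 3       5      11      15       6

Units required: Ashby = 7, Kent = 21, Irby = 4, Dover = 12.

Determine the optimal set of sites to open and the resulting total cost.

For any fixed open set, each post office goes to its cheapest open site; total = fixed + service.
{Site 1, Site 2}: Ashby→Site 2 3·7=21, Kent→Site 2 8·21=168, Irby→Site 1 4·4=16, Dover→Site 1 2·12=24. Service 229; fixed 85; total 314.
{Site 2}: Ashby→Site 2 3·7=21, Kent→Site 2 8·21=168, Irby→Site 2 5·4=20, Dover→Site 2 10·12=120. Service 329; fixed 53; total 382.
{Site 1, Site 2, Site 3}: Ashby→Site 2 3·7=21, Kent→Site 2 8·21=168, Irby→Site 1 4·4=16, Dover→Site 1 2·12=24. Service 229; fixed 199; total 428.
{Site 1}: service 397 + fixed 32 = 429
(All 7 nonempty subsets were checked; Site 1 and Site 2 is lowest.)

Open Site 1 and Site 2; minimum total cost 314.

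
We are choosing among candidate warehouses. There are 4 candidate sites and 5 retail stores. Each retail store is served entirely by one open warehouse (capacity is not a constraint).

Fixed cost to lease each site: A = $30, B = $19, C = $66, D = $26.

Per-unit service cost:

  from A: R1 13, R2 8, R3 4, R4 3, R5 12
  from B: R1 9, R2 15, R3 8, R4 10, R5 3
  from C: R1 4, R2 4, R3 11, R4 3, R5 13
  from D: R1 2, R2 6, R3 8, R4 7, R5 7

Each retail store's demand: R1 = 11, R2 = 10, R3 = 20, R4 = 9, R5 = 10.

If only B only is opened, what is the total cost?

Total cost: 548

Each retail store is assigned to its cheapest site among the open ones.
{B}: R1→B 9·11=99, R2→B 15·10=150, R3→B 8·20=160, R4→B 10·9=90, R5→B 3·10=30. Service 529; fixed 19; total 548.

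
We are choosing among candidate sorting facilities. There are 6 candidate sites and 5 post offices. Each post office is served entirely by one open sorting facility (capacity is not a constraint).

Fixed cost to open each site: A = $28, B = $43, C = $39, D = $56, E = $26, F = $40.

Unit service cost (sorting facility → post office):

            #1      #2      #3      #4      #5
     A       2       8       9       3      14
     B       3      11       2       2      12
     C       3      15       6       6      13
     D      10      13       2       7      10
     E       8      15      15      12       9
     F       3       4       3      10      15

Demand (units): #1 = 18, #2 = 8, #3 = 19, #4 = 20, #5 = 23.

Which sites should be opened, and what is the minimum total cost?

For any fixed open set, each post office goes to its cheapest open site; total = fixed + service.
{B, E, F}: #1→B 3·18=54, #2→F 4·8=32, #3→B 2·19=38, #4→B 2·20=40, #5→E 9·23=207. Service 371; fixed 109; total 480.
{A, B, E}: service 385 + fixed 97 = 482
{A, E, F}: #1→A 2·18=36, #2→F 4·8=32, #3→F 3·19=57, #4→A 3·20=60, #5→E 9·23=207. Service 392; fixed 94; total 486.
{A, B, C, D, E, F}: #1→A 2·18=36, #2→F 4·8=32, #3→B 2·19=38, #4→B 2·20=40, #5→E 9·23=207. Service 353; fixed 232; total 585.
No other subset beats 480.

Open B, E and F; minimum total cost 480.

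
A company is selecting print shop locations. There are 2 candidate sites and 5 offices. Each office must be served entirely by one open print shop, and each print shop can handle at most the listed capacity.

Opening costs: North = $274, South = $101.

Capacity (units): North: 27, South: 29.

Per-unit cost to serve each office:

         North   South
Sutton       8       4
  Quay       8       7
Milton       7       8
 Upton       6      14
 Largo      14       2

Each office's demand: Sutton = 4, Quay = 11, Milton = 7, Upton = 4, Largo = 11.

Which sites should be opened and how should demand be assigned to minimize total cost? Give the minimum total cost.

Open {North, South}: Sutton→South 4·4=16, Quay→South 7·11=77, Milton→North 7·7=49, Upton→North 6·4=24, Largo→South 2·11=22.
Loads: North carries 11/27, South carries 26/29. Service 188; fixed 375; total 563.
Next best feasible plan costs 574.

Minimum total cost: 563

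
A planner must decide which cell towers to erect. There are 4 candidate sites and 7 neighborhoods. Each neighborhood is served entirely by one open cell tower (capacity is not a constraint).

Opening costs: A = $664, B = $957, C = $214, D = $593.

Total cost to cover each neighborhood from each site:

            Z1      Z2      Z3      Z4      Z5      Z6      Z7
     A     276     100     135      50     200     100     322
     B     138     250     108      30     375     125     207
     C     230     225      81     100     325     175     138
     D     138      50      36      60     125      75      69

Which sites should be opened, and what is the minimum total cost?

Open D only; minimum total cost 1146.

For any fixed open set, each neighborhood goes to its cheapest open site; total = fixed + service.
{D}: Z1→D 138, Z2→D 50, Z3→D 36, Z4→D 60, Z5→D 125, Z6→D 75, Z7→D 69. Service 553; fixed 593; total 1146.
{C, D}: service 553 + fixed 807 = 1360
{C}: service 1274 + fixed 214 = 1488
{A, B, C, D}: Z1→B 138, Z2→D 50, Z3→D 36, Z4→B 30, Z5→D 125, Z6→D 75, Z7→D 69. Service 523; fixed 2428; total 2951.
No other subset beats 1146.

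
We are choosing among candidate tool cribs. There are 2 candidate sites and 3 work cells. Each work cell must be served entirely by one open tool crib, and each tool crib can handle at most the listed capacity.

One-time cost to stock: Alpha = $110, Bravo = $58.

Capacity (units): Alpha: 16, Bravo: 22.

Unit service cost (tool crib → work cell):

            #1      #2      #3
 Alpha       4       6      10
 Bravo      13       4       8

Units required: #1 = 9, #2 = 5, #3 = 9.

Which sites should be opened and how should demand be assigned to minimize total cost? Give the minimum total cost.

Open {Alpha, Bravo}: #1→Alpha 4·9=36, #2→Bravo 4·5=20, #3→Bravo 8·9=72.
Loads: Alpha carries 9/16, Bravo carries 14/22. Service 128; fixed 168; total 296.
Next best feasible plan costs 306.

Minimum total cost: 296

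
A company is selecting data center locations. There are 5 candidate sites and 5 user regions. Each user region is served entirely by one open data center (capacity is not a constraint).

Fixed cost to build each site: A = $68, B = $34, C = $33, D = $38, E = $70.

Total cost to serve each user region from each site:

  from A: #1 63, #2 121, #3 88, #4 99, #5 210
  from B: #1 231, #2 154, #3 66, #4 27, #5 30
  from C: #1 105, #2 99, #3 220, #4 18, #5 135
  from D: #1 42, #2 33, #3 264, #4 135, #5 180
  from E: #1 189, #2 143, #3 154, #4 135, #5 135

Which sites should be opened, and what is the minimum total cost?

Open B and D; minimum total cost 270.

For any fixed open set, each user region goes to its cheapest open site; total = fixed + service.
{B, D}: #1→D 42, #2→D 33, #3→B 66, #4→B 27, #5→B 30. Service 198; fixed 72; total 270.
{B, C, D}: service 189 + fixed 105 = 294
{A, B, D}: service 198 + fixed 140 = 338
{A, B, C, D, E}: service 189 + fixed 243 = 432
No other subset beats 270.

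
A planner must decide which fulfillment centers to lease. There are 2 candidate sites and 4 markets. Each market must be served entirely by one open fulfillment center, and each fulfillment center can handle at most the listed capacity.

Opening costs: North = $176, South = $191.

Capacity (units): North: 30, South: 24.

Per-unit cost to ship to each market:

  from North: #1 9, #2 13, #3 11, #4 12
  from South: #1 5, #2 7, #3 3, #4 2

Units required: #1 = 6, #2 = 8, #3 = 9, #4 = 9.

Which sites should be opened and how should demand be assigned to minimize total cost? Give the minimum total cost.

Minimum total cost: 546

Open {North, South}: #1→South 5·6=30, #2→North 13·8=104, #3→South 3·9=27, #4→South 2·9=18.
Loads: North carries 8/30, South carries 24/24. Service 179; fixed 367; total 546.
Next best feasible plan costs 570.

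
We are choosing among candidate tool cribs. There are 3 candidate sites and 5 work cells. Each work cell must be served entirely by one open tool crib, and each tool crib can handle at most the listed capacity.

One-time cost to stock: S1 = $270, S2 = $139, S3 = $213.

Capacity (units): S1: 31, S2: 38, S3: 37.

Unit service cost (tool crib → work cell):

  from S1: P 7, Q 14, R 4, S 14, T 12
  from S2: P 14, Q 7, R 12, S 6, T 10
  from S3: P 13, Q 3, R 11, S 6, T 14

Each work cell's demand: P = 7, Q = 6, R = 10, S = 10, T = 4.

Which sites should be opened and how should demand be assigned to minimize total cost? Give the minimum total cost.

Open {S2}: P→S2 14·7=98, Q→S2 7·6=42, R→S2 12·10=120, S→S2 6·10=60, T→S2 10·4=40.
Loads: S2 carries 37/38. Service 360; fixed 139; total 499.
Next best feasible plan costs 548.

Minimum total cost: 499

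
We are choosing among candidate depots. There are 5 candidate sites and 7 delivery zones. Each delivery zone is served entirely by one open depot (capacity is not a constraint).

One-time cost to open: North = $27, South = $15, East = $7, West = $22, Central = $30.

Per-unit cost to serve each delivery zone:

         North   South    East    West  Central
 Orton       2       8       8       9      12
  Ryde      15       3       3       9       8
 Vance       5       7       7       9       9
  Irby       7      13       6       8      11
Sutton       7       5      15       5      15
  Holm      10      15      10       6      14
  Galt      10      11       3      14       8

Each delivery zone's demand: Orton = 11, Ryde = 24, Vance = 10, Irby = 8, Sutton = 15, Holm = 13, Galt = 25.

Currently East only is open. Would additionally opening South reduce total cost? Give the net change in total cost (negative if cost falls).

Yes — net change −135 (cost falls by 135).

Current service cost with {East}: 708.
Adding South: each delivery zone re-picks its cheapest; new service cost 558, saving 150.
Extra fixed cost: 15. Net change = 15 − 150 = -135.
(Totals: 715 → 580.)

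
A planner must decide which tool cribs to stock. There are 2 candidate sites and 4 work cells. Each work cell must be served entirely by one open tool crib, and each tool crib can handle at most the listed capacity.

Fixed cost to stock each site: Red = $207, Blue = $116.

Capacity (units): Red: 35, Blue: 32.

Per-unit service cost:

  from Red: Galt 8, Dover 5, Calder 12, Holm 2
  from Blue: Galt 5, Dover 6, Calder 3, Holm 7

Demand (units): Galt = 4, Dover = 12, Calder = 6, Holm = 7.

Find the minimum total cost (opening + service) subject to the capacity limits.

Minimum total cost: 275

Open {Blue}: Galt→Blue 5·4=20, Dover→Blue 6·12=72, Calder→Blue 3·6=18, Holm→Blue 7·7=49.
Loads: Blue carries 29/32. Service 159; fixed 116; total 275.
Next best feasible plan costs 385.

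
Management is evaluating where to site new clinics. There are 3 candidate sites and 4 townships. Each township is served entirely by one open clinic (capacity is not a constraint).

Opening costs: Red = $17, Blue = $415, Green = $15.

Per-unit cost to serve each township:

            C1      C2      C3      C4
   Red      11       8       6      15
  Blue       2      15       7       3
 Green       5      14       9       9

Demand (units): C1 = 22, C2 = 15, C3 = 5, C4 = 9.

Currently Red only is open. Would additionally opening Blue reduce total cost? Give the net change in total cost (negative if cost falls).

Current service cost with {Red}: 527.
Adding Blue: each township re-picks its cheapest; new service cost 221, saving 306.
Extra fixed cost: 415. Net change = 415 − 306 = 109.
(Totals: 544 → 653.)

No — net change +109 (cost rises by 109).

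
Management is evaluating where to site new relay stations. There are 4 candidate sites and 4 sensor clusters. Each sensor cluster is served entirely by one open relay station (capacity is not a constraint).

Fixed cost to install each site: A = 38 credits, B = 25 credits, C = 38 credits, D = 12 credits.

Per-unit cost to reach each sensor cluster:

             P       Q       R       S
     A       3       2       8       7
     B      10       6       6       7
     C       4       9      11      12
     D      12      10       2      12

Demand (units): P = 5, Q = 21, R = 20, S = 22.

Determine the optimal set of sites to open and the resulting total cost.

Open A and D; minimum total cost 301.

For any fixed open set, each sensor cluster goes to its cheapest open site; total = fixed + service.
{A, D}: P→A 3·5=15, Q→A 2·21=42, R→D 2·20=40, S→A 7·22=154. Service 251; fixed 50; total 301.
{A, B, D}: P→A 3·5=15, Q→A 2·21=42, R→D 2·20=40, S→A 7·22=154. Service 251; fixed 75; total 326.
{A, C, D}: service 251 + fixed 88 = 339
{A, B, C, D}: P→A 3·5=15, Q→A 2·21=42, R→D 2·20=40, S→A 7·22=154. Service 251; fixed 113; total 364.
(All 15 nonempty subsets were checked; A and D is lowest.)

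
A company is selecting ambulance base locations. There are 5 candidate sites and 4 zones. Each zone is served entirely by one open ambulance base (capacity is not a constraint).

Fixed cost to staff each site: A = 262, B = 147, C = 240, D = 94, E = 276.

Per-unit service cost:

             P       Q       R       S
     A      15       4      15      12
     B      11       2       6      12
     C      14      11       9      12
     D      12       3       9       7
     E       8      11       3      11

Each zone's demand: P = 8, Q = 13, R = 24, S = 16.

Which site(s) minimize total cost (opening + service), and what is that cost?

For any fixed open set, each zone goes to its cheapest open site; total = fixed + service.
{D}: P→D 12·8=96, Q→D 3·13=39, R→D 9·24=216, S→D 7·16=112. Service 463; fixed 94; total 557.
{B}: service 450 + fixed 147 = 597
{B, D}: P→B 11·8=88, Q→B 2·13=26, R→B 6·24=144, S→D 7·16=112. Service 370; fixed 241; total 611.
{A, B, C, D, E}: P→E 8·8=64, Q→B 2·13=26, R→E 3·24=72, S→D 7·16=112. Service 274; fixed 1019; total 1293.
No other subset beats 557.

Open D only; minimum total cost 557.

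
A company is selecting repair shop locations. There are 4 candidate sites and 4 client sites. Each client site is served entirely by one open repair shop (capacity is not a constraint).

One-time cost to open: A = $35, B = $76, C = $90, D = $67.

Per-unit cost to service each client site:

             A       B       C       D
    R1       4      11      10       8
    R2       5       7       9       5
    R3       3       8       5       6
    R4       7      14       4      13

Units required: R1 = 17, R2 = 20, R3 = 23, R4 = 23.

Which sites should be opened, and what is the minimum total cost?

Open A only; minimum total cost 433.

For any fixed open set, each client site goes to its cheapest open site; total = fixed + service.
{A}: R1→A 4·17=68, R2→A 5·20=100, R3→A 3·23=69, R4→A 7·23=161. Service 398; fixed 35; total 433.
{A, C}: R1→A 4·17=68, R2→A 5·20=100, R3→A 3·23=69, R4→C 4·23=92. Service 329; fixed 125; total 454.
{A, D}: R1→A 4·17=68, R2→A 5·20=100, R3→A 3·23=69, R4→A 7·23=161. Service 398; fixed 102; total 500.
{A, B, C, D}: service 329 + fixed 268 = 597
No other subset beats 433.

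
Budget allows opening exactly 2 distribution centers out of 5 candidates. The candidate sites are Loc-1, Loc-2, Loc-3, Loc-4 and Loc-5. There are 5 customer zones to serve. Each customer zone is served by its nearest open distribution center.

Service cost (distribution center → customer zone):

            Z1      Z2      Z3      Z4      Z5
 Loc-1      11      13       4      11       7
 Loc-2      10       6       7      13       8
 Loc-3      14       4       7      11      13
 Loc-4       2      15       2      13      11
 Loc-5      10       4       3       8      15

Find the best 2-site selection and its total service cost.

With exactly 2 open, each customer zone uses its cheapest among the chosen.
{Loc-4, Loc-5}: Z1→Loc-4 2, Z2→Loc-5 4, Z3→Loc-4 2, Z4→Loc-5 8, Z5→Loc-4 11. Service cost 27.
{Loc-3, Loc-4}: service cost 30
{Loc-2, Loc-4}: service cost 31
Among all 10 size-2 choices, {Loc-4, Loc-5} is lowest.

Choose Loc-4 and Loc-5; total service cost 27.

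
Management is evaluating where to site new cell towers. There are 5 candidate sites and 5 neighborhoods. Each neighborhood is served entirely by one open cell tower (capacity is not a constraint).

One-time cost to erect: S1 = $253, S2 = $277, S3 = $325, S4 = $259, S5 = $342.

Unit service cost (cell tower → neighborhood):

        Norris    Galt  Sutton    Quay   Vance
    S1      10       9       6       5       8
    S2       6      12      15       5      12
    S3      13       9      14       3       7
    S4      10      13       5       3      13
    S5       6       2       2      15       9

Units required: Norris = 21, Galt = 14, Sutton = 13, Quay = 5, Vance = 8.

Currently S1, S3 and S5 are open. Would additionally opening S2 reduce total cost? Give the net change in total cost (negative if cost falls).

Current service cost with {S1, S3, S5}: 251.
Adding S2: each neighborhood re-picks its cheapest; new service cost 251, saving 0.
Extra fixed cost: 277. Net change = 277 − 0 = 277.
(Totals: 1171 → 1448.)

No — net change +277 (cost rises by 277).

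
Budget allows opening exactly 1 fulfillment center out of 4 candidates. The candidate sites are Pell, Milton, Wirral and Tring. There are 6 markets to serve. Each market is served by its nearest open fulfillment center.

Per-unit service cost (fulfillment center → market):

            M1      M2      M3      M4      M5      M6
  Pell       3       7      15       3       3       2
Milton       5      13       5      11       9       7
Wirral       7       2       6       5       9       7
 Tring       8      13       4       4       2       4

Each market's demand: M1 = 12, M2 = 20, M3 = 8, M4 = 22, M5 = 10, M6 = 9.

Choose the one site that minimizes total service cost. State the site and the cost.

Choose Pell only; total service cost 410.

With exactly 1 open, each market uses its cheapest among the chosen.
{Pell}: M1→Pell 3·12=36, M2→Pell 7·20=140, M3→Pell 15·8=120, M4→Pell 3·22=66, M5→Pell 3·10=30, M6→Pell 2·9=18. Service cost 410.
{Wirral}: service cost 435
{Tring}: service cost 532
Among all 4 size-1 choices, {Pell} is lowest.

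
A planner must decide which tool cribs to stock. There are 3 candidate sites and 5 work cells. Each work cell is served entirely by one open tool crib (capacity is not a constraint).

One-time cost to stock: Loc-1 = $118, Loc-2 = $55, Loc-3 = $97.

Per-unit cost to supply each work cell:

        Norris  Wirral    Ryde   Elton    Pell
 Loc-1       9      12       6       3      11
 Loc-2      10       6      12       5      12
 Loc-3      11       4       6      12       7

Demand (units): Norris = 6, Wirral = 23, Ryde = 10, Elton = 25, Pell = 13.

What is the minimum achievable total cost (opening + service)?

Minimum total cost: 580

For any fixed open set, each work cell goes to its cheapest open site; total = fixed + service.
{Loc-2, Loc-3}: Norris→Loc-2 10·6=60, Wirral→Loc-3 4·23=92, Ryde→Loc-3 6·10=60, Elton→Loc-2 5·25=125, Pell→Loc-3 7·13=91. Service 428; fixed 152; total 580.
{Loc-1, Loc-3}: service 372 + fixed 215 = 587
{Loc-1, Loc-2, Loc-3}: Norris→Loc-1 9·6=54, Wirral→Loc-3 4·23=92, Ryde→Loc-1 6·10=60, Elton→Loc-1 3·25=75, Pell→Loc-3 7·13=91. Service 372; fixed 270; total 642.
{Loc-2}: Norris→Loc-2 10·6=60, Wirral→Loc-2 6·23=138, Ryde→Loc-2 12·10=120, Elton→Loc-2 5·25=125, Pell→Loc-2 12·13=156. Service 599; fixed 55; total 654.
No other subset beats 580.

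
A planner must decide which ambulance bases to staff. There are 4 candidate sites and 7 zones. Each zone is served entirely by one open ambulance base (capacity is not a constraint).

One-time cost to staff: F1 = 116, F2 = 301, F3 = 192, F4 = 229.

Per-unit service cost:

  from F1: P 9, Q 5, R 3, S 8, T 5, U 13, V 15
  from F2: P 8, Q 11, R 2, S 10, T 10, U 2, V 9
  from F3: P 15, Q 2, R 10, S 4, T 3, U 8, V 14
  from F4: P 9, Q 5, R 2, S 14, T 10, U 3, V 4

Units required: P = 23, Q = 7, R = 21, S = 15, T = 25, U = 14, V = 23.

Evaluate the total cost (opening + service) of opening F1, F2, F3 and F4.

Each zone is assigned to its cheapest site among the open ones.
{F1, F2, F3, F4}: P→F2 8·23=184, Q→F3 2·7=14, R→F2 2·21=42, S→F3 4·15=60, T→F3 3·25=75, U→F2 2·14=28, V→F4 4·23=92. Service 495; fixed 838; total 1333.

Total cost: 1333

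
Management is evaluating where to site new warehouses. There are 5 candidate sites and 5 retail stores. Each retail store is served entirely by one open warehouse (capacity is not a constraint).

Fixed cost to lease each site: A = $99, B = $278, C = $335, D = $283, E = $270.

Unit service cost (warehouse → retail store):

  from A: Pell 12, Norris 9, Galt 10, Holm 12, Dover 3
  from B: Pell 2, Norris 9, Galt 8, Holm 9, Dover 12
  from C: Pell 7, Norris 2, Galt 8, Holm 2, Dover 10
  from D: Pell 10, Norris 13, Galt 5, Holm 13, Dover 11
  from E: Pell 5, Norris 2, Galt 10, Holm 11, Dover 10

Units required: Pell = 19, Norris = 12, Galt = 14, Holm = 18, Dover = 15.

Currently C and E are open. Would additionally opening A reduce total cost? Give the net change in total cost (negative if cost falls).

Yes — net change −6 (cost falls by 6).

Current service cost with {C, E}: 417.
Adding A: each retail store re-picks its cheapest; new service cost 312, saving 105.
Extra fixed cost: 99. Net change = 99 − 105 = -6.
(Totals: 1022 → 1016.)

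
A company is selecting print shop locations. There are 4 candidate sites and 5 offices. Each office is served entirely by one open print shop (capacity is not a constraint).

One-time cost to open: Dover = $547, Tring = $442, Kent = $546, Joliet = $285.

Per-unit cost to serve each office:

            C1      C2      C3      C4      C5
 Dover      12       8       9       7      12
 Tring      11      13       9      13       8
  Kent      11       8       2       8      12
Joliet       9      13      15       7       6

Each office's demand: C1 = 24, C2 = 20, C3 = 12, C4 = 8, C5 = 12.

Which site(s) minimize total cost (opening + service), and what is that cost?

For any fixed open set, each office goes to its cheapest open site; total = fixed + service.
{Joliet}: C1→Joliet 9·24=216, C2→Joliet 13·20=260, C3→Joliet 15·12=180, C4→Joliet 7·8=56, C5→Joliet 6·12=72. Service 784; fixed 285; total 1069.
{Kent}: service 656 + fixed 546 = 1202
{Tring}: service 832 + fixed 442 = 1274
{Dover, Tring, Kent, Joliet}: service 528 + fixed 1820 = 2348
No other subset beats 1069.

Open Joliet only; minimum total cost 1069.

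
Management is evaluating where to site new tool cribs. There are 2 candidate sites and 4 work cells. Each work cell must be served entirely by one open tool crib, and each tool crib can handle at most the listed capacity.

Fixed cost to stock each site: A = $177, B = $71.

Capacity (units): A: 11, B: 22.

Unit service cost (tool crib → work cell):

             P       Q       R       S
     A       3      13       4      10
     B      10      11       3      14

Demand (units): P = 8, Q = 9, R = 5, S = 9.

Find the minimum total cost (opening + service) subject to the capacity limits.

Minimum total cost: 532

Open {A, B}: P→B 10·8=80, Q→B 11·9=99, R→B 3·5=15, S→A 10·9=90.
Loads: A carries 9/11, B carries 22/22. Service 284; fixed 248; total 532.
Next best feasible plan costs 586.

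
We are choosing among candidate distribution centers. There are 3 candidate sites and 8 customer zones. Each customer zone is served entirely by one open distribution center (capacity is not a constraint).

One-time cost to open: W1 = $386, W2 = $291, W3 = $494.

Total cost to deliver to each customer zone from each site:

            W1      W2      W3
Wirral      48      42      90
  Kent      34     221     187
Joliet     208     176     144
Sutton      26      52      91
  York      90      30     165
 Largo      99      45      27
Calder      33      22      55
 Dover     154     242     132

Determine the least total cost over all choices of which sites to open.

For any fixed open set, each customer zone goes to its cheapest open site; total = fixed + service.
{W1}: Wirral→W1 48, Kent→W1 34, Joliet→W1 208, Sutton→W1 26, York→W1 90, Largo→W1 99, Calder→W1 33, Dover→W1 154. Service 692; fixed 386; total 1078.
{W2}: Wirral→W2 42, Kent→W2 221, Joliet→W2 176, Sutton→W2 52, York→W2 30, Largo→W2 45, Calder→W2 22, Dover→W2 242. Service 830; fixed 291; total 1121.
{W1, W2}: service 529 + fixed 677 = 1206
{W1, W2, W3}: service 457 + fixed 1171 = 1628
(All 7 nonempty subsets were checked; W1 only is lowest.)

Minimum total cost: 1078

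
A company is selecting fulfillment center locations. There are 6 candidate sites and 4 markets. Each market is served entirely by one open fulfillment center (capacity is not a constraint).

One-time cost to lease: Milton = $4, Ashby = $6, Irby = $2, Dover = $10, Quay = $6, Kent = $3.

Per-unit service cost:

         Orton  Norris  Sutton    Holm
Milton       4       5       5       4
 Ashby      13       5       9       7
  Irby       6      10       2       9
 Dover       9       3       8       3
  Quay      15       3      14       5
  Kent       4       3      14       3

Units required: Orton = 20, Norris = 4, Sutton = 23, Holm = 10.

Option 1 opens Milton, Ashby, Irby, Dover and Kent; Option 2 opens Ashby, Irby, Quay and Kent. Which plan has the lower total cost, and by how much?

Option 1: {Milton, Ashby, Irby, Dover, Kent}: Orton→Milton 4·20=80, Norris→Dover 3·4=12, Sutton→Irby 2·23=46, Holm→Dover 3·10=30. Service 168; fixed 25; total 193.
Option 2: {Ashby, Irby, Quay, Kent}: Orton→Kent 4·20=80, Norris→Quay 3·4=12, Sutton→Irby 2·23=46, Holm→Kent 3·10=30. Service 168; fixed 17; total 185.
Difference: |193 − 185| = 8.

Option 2 is cheaper by 8.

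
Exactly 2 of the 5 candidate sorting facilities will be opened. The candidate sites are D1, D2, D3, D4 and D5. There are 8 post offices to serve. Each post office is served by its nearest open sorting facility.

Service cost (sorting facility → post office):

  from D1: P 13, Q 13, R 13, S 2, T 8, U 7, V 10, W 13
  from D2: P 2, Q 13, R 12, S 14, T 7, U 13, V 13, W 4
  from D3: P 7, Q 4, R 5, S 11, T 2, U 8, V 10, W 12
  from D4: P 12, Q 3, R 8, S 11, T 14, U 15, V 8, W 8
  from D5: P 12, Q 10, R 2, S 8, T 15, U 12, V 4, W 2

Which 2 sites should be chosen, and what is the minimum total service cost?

With exactly 2 open, each post office uses its cheapest among the chosen.
{D3, D5}: P→D3 7, Q→D3 4, R→D5 2, S→D5 8, T→D3 2, U→D3 8, V→D5 4, W→D5 2. Service cost 37.
{D2, D3}: service cost 46
{D1, D5}: service cost 47
Among all 10 size-2 choices, {D3, D5} is lowest.

Choose D3 and D5; total service cost 37.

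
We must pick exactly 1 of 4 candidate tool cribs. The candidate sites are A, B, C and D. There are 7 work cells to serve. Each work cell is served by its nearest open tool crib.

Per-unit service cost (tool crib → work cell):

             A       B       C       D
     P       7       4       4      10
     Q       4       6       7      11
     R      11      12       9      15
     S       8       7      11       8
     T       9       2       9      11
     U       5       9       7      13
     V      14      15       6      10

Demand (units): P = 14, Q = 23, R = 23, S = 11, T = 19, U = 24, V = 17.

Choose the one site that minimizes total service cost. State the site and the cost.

With exactly 1 open, each work cell uses its cheapest among the chosen.
{C}: P→C 4·14=56, Q→C 7·23=161, R→C 9·23=207, S→C 11·11=121, T→C 9·19=171, U→C 7·24=168, V→C 6·17=102. Service cost 986.
{B}: service cost 1056
{A}: service cost 1060
Among all 4 size-1 choices, {C} is lowest.

Choose C only; total service cost 986.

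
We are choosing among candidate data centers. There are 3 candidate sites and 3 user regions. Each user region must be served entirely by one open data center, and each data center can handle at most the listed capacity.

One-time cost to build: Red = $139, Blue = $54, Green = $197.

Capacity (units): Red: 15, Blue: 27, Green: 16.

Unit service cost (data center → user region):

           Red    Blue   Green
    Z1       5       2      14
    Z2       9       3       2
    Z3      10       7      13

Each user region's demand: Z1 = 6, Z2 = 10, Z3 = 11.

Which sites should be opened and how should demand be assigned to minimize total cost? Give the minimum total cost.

Open {Blue}: Z1→Blue 2·6=12, Z2→Blue 3·10=30, Z3→Blue 7·11=77.
Loads: Blue carries 27/27. Service 119; fixed 54; total 173.
Next best feasible plan costs 312.

Minimum total cost: 173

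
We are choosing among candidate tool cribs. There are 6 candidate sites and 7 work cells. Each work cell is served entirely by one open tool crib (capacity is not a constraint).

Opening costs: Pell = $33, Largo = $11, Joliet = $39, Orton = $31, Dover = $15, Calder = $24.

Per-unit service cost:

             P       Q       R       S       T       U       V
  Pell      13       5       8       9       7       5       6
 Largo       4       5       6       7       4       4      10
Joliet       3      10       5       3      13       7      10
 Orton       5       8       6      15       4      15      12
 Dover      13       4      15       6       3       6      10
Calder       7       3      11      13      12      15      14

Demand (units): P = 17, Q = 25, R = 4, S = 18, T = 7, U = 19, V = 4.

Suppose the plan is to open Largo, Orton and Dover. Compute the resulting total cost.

Each work cell is assigned to its cheapest site among the open ones.
{Largo, Orton, Dover}: P→Largo 4·17=68, Q→Dover 4·25=100, R→Largo 6·4=24, S→Dover 6·18=108, T→Dover 3·7=21, U→Largo 4·19=76, V→Largo 10·4=40. Service 437; fixed 57; total 494.

Total cost: 494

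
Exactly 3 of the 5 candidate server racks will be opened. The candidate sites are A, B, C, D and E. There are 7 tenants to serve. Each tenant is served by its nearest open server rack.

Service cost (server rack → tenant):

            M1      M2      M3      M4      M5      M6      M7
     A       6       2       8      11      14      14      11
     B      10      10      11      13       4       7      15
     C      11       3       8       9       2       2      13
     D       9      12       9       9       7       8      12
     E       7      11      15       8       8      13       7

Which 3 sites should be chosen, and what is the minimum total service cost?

Choose A, C and E; total service cost 35.

With exactly 3 open, each tenant uses its cheapest among the chosen.
{A, C, E}: M1→A 6, M2→A 2, M3→A 8, M4→E 8, M5→C 2, M6→C 2, M7→E 7. Service cost 35.
{B, C, E}: service cost 37
{C, D, E}: service cost 37
Among all 10 size-3 choices, {A, C, E} is lowest.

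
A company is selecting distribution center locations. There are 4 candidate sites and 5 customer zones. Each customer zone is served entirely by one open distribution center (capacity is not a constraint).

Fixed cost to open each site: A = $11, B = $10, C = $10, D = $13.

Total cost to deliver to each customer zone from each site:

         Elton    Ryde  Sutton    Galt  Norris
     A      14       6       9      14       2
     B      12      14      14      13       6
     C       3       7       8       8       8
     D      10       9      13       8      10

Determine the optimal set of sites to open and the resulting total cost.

For any fixed open set, each customer zone goes to its cheapest open site; total = fixed + service.
{C}: Elton→C 3, Ryde→C 7, Sutton→C 8, Galt→C 8, Norris→C 8. Service 34; fixed 10; total 44.
{A, C}: Elton→C 3, Ryde→A 6, Sutton→C 8, Galt→C 8, Norris→A 2. Service 27; fixed 21; total 48.
{B, C}: service 32 + fixed 20 = 52
{A, B, C, D}: service 27 + fixed 44 = 71
No other subset beats 44.

Open C only; minimum total cost 44.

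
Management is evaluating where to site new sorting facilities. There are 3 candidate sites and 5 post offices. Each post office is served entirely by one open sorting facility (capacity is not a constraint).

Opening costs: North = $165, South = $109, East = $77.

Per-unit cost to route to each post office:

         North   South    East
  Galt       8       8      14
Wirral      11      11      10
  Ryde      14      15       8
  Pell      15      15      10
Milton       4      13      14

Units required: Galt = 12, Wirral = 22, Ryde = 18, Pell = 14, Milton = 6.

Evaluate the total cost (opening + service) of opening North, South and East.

Total cost: 975

Each post office is assigned to its cheapest site among the open ones.
{North, South, East}: Galt→North 8·12=96, Wirral→East 10·22=220, Ryde→East 8·18=144, Pell→East 10·14=140, Milton→North 4·6=24. Service 624; fixed 351; total 975.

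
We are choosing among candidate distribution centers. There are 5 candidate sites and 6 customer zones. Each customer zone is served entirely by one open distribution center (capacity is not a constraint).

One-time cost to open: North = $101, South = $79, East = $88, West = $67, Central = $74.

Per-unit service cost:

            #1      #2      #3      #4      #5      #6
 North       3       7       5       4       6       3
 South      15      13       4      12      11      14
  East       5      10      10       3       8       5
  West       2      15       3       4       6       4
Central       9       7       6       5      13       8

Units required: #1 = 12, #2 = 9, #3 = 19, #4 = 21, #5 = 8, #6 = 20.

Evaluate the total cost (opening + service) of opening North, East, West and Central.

Total cost: 645

Each customer zone is assigned to its cheapest site among the open ones.
{North, East, West, Central}: #1→West 2·12=24, #2→North 7·9=63, #3→West 3·19=57, #4→East 3·21=63, #5→North 6·8=48, #6→North 3·20=60. Service 315; fixed 330; total 645.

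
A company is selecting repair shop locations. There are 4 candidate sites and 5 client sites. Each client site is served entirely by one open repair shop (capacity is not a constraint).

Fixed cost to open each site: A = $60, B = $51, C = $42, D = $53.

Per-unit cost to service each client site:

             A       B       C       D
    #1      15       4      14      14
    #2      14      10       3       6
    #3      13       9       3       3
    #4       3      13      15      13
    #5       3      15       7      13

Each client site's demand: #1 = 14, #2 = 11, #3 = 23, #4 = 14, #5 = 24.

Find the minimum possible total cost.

For any fixed open set, each client site goes to its cheapest open site; total = fixed + service.
{A, B, C}: #1→B 4·14=56, #2→C 3·11=33, #3→C 3·23=69, #4→A 3·14=42, #5→A 3·24=72. Service 272; fixed 153; total 425.
{A, B, D}: service 305 + fixed 164 = 469
{A, B, C, D}: service 272 + fixed 206 = 478
{C}: service 676 + fixed 42 = 718
No other subset beats 425.

Minimum total cost: 425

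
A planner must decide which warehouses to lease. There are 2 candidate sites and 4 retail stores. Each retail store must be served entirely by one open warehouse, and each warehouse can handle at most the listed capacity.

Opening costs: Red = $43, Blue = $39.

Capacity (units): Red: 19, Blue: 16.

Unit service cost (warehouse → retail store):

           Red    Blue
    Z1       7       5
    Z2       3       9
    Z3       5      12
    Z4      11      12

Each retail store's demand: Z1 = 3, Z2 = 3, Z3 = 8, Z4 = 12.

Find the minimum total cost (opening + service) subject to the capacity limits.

Minimum total cost: 290

Open {Red, Blue}: Z1→Blue 5·3=15, Z2→Red 3·3=9, Z3→Red 5·8=40, Z4→Blue 12·12=144.
Loads: Red carries 11/19, Blue carries 15/16. Service 208; fixed 82; total 290.
Next best feasible plan costs 296.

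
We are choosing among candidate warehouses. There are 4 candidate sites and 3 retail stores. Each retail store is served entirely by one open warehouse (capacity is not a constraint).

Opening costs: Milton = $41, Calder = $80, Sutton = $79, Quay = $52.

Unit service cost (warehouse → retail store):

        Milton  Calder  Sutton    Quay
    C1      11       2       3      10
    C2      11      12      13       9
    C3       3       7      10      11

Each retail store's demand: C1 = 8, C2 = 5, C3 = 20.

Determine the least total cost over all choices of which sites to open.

For any fixed open set, each retail store goes to its cheapest open site; total = fixed + service.
{Milton}: C1→Milton 11·8=88, C2→Milton 11·5=55, C3→Milton 3·20=60. Service 203; fixed 41; total 244.
{Milton, Calder}: service 131 + fixed 121 = 252
{Milton, Sutton}: C1→Sutton 3·8=24, C2→Milton 11·5=55, C3→Milton 3·20=60. Service 139; fixed 120; total 259.
{Milton, Calder, Sutton, Quay}: service 121 + fixed 252 = 373
No other subset beats 244.

Minimum total cost: 244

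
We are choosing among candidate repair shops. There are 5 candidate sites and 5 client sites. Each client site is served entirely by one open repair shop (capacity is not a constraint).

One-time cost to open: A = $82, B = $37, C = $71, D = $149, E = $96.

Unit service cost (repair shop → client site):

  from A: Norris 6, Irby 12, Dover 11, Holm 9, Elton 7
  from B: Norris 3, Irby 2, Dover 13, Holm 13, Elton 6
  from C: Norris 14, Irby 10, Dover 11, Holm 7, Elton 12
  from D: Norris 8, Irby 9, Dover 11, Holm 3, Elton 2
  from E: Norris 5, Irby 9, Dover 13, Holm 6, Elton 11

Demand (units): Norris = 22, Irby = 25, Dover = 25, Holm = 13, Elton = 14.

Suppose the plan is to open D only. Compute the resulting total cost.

Each client site is assigned to its cheapest site among the open ones.
{D}: Norris→D 8·22=176, Irby→D 9·25=225, Dover→D 11·25=275, Holm→D 3·13=39, Elton→D 2·14=28. Service 743; fixed 149; total 892.

Total cost: 892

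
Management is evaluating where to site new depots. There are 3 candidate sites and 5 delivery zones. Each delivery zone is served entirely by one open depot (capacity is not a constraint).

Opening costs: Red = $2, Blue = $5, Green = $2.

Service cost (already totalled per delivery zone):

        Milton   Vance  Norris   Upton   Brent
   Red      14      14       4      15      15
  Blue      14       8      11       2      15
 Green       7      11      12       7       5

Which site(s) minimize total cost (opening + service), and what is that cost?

For any fixed open set, each delivery zone goes to its cheapest open site; total = fixed + service.
{Red, Blue, Green}: Milton→Green 7, Vance→Blue 8, Norris→Red 4, Upton→Blue 2, Brent→Green 5. Service 26; fixed 9; total 35.
{Red, Green}: Milton→Green 7, Vance→Green 11, Norris→Red 4, Upton→Green 7, Brent→Green 5. Service 34; fixed 4; total 38.
{Blue, Green}: service 33 + fixed 7 = 40
{Red}: service 62 + fixed 2 = 64
No other subset beats 35.

Open Red, Blue and Green; minimum total cost 35.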